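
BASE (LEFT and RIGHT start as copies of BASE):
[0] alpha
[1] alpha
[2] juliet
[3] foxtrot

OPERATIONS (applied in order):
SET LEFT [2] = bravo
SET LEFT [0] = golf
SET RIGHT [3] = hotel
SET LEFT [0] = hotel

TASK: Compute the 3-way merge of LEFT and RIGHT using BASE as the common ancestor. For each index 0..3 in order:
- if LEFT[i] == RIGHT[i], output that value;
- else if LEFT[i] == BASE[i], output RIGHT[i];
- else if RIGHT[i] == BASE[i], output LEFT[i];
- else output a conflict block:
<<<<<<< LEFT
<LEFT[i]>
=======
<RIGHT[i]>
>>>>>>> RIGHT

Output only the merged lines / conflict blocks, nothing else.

Answer: hotel
alpha
bravo
hotel

Derivation:
Final LEFT:  [hotel, alpha, bravo, foxtrot]
Final RIGHT: [alpha, alpha, juliet, hotel]
i=0: L=hotel, R=alpha=BASE -> take LEFT -> hotel
i=1: L=alpha R=alpha -> agree -> alpha
i=2: L=bravo, R=juliet=BASE -> take LEFT -> bravo
i=3: L=foxtrot=BASE, R=hotel -> take RIGHT -> hotel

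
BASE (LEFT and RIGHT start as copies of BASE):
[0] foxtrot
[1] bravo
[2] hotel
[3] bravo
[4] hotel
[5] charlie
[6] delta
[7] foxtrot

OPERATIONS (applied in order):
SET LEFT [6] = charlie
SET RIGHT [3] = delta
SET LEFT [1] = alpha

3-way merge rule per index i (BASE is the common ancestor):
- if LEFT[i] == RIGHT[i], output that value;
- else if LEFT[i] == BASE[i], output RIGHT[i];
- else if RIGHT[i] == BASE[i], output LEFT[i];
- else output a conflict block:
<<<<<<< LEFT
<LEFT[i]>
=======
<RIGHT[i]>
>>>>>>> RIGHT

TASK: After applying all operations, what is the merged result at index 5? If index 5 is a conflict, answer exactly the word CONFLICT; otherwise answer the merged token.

Final LEFT:  [foxtrot, alpha, hotel, bravo, hotel, charlie, charlie, foxtrot]
Final RIGHT: [foxtrot, bravo, hotel, delta, hotel, charlie, delta, foxtrot]
i=0: L=foxtrot R=foxtrot -> agree -> foxtrot
i=1: L=alpha, R=bravo=BASE -> take LEFT -> alpha
i=2: L=hotel R=hotel -> agree -> hotel
i=3: L=bravo=BASE, R=delta -> take RIGHT -> delta
i=4: L=hotel R=hotel -> agree -> hotel
i=5: L=charlie R=charlie -> agree -> charlie
i=6: L=charlie, R=delta=BASE -> take LEFT -> charlie
i=7: L=foxtrot R=foxtrot -> agree -> foxtrot
Index 5 -> charlie

Answer: charlie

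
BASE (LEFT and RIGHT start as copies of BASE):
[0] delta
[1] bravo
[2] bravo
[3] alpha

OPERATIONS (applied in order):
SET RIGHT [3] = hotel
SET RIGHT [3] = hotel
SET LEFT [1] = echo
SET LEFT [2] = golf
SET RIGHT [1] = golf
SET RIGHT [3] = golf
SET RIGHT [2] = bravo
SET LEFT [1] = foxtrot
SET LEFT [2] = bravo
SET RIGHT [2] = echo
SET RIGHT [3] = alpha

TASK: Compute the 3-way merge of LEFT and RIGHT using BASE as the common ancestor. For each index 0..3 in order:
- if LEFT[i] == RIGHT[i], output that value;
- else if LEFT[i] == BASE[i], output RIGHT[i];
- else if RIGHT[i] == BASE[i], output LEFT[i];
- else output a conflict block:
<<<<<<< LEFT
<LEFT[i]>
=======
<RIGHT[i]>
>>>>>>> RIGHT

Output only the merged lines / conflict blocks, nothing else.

Final LEFT:  [delta, foxtrot, bravo, alpha]
Final RIGHT: [delta, golf, echo, alpha]
i=0: L=delta R=delta -> agree -> delta
i=1: BASE=bravo L=foxtrot R=golf all differ -> CONFLICT
i=2: L=bravo=BASE, R=echo -> take RIGHT -> echo
i=3: L=alpha R=alpha -> agree -> alpha

Answer: delta
<<<<<<< LEFT
foxtrot
=======
golf
>>>>>>> RIGHT
echo
alpha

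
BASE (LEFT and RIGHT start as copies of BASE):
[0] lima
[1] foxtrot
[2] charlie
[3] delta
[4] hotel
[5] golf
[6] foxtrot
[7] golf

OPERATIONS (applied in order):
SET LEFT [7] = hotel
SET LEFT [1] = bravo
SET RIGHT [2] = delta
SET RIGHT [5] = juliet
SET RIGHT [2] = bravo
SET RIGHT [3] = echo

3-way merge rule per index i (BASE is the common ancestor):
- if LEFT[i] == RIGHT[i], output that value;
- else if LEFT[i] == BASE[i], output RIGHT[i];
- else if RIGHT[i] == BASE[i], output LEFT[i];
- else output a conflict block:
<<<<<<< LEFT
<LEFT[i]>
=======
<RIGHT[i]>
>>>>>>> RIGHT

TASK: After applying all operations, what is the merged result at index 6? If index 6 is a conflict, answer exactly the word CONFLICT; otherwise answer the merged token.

Answer: foxtrot

Derivation:
Final LEFT:  [lima, bravo, charlie, delta, hotel, golf, foxtrot, hotel]
Final RIGHT: [lima, foxtrot, bravo, echo, hotel, juliet, foxtrot, golf]
i=0: L=lima R=lima -> agree -> lima
i=1: L=bravo, R=foxtrot=BASE -> take LEFT -> bravo
i=2: L=charlie=BASE, R=bravo -> take RIGHT -> bravo
i=3: L=delta=BASE, R=echo -> take RIGHT -> echo
i=4: L=hotel R=hotel -> agree -> hotel
i=5: L=golf=BASE, R=juliet -> take RIGHT -> juliet
i=6: L=foxtrot R=foxtrot -> agree -> foxtrot
i=7: L=hotel, R=golf=BASE -> take LEFT -> hotel
Index 6 -> foxtrot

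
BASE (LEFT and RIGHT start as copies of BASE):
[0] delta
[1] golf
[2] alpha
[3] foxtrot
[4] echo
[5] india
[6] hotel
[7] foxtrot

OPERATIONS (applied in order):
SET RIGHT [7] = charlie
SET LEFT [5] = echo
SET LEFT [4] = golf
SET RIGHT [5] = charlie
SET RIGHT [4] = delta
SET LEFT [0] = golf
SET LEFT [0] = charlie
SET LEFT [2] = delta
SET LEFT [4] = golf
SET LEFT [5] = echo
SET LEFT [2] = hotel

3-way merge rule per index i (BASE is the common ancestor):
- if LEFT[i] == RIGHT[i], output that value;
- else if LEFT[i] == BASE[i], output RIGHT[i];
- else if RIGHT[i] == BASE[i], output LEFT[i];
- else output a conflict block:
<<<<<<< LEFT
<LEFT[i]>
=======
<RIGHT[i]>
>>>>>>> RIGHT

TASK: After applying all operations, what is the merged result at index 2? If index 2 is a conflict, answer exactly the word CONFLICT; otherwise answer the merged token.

Answer: hotel

Derivation:
Final LEFT:  [charlie, golf, hotel, foxtrot, golf, echo, hotel, foxtrot]
Final RIGHT: [delta, golf, alpha, foxtrot, delta, charlie, hotel, charlie]
i=0: L=charlie, R=delta=BASE -> take LEFT -> charlie
i=1: L=golf R=golf -> agree -> golf
i=2: L=hotel, R=alpha=BASE -> take LEFT -> hotel
i=3: L=foxtrot R=foxtrot -> agree -> foxtrot
i=4: BASE=echo L=golf R=delta all differ -> CONFLICT
i=5: BASE=india L=echo R=charlie all differ -> CONFLICT
i=6: L=hotel R=hotel -> agree -> hotel
i=7: L=foxtrot=BASE, R=charlie -> take RIGHT -> charlie
Index 2 -> hotel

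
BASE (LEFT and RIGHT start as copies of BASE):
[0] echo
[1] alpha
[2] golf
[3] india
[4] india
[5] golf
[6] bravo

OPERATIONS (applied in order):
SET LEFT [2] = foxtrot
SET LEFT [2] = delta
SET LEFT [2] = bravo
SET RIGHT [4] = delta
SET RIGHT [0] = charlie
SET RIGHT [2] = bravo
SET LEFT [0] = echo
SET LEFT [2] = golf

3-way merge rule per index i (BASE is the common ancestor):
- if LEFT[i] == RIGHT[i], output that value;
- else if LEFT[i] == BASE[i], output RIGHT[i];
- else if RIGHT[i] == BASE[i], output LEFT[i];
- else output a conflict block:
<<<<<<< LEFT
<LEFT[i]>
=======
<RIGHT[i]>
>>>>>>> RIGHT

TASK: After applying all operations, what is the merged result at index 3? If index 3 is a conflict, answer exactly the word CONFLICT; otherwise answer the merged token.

Final LEFT:  [echo, alpha, golf, india, india, golf, bravo]
Final RIGHT: [charlie, alpha, bravo, india, delta, golf, bravo]
i=0: L=echo=BASE, R=charlie -> take RIGHT -> charlie
i=1: L=alpha R=alpha -> agree -> alpha
i=2: L=golf=BASE, R=bravo -> take RIGHT -> bravo
i=3: L=india R=india -> agree -> india
i=4: L=india=BASE, R=delta -> take RIGHT -> delta
i=5: L=golf R=golf -> agree -> golf
i=6: L=bravo R=bravo -> agree -> bravo
Index 3 -> india

Answer: india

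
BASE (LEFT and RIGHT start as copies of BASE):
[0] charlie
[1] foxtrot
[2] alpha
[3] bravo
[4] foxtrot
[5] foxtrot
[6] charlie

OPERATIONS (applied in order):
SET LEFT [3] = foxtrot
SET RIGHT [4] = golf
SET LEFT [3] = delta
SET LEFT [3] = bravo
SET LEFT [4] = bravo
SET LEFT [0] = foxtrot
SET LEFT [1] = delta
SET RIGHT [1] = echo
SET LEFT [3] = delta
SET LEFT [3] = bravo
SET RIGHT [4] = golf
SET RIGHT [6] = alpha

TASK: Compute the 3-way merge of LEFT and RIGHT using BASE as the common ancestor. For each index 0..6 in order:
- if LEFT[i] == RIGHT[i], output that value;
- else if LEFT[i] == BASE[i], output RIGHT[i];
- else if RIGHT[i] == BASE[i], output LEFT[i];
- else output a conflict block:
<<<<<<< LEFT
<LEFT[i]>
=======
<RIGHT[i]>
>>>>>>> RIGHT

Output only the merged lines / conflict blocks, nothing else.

Final LEFT:  [foxtrot, delta, alpha, bravo, bravo, foxtrot, charlie]
Final RIGHT: [charlie, echo, alpha, bravo, golf, foxtrot, alpha]
i=0: L=foxtrot, R=charlie=BASE -> take LEFT -> foxtrot
i=1: BASE=foxtrot L=delta R=echo all differ -> CONFLICT
i=2: L=alpha R=alpha -> agree -> alpha
i=3: L=bravo R=bravo -> agree -> bravo
i=4: BASE=foxtrot L=bravo R=golf all differ -> CONFLICT
i=5: L=foxtrot R=foxtrot -> agree -> foxtrot
i=6: L=charlie=BASE, R=alpha -> take RIGHT -> alpha

Answer: foxtrot
<<<<<<< LEFT
delta
=======
echo
>>>>>>> RIGHT
alpha
bravo
<<<<<<< LEFT
bravo
=======
golf
>>>>>>> RIGHT
foxtrot
alpha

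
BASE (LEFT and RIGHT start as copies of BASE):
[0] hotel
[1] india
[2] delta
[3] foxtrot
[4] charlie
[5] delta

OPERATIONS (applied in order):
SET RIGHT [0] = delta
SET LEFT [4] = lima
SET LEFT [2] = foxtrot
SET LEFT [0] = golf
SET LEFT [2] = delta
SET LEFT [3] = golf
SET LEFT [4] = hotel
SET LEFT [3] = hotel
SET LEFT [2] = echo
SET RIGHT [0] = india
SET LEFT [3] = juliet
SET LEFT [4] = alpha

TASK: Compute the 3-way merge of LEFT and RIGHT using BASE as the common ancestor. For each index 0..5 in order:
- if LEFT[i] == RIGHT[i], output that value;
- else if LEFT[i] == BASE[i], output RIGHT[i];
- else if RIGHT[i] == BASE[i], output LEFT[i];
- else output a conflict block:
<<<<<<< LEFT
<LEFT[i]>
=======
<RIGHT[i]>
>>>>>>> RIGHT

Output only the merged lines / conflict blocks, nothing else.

Final LEFT:  [golf, india, echo, juliet, alpha, delta]
Final RIGHT: [india, india, delta, foxtrot, charlie, delta]
i=0: BASE=hotel L=golf R=india all differ -> CONFLICT
i=1: L=india R=india -> agree -> india
i=2: L=echo, R=delta=BASE -> take LEFT -> echo
i=3: L=juliet, R=foxtrot=BASE -> take LEFT -> juliet
i=4: L=alpha, R=charlie=BASE -> take LEFT -> alpha
i=5: L=delta R=delta -> agree -> delta

Answer: <<<<<<< LEFT
golf
=======
india
>>>>>>> RIGHT
india
echo
juliet
alpha
delta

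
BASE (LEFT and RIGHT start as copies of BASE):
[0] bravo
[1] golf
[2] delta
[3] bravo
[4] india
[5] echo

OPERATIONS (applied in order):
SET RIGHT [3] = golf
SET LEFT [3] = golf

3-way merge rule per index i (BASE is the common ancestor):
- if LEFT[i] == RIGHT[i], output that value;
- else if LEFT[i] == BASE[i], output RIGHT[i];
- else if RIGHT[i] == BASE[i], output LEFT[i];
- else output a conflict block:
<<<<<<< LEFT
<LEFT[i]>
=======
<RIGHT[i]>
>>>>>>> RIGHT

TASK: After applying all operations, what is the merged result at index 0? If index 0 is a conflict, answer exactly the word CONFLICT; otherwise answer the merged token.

Answer: bravo

Derivation:
Final LEFT:  [bravo, golf, delta, golf, india, echo]
Final RIGHT: [bravo, golf, delta, golf, india, echo]
i=0: L=bravo R=bravo -> agree -> bravo
i=1: L=golf R=golf -> agree -> golf
i=2: L=delta R=delta -> agree -> delta
i=3: L=golf R=golf -> agree -> golf
i=4: L=india R=india -> agree -> india
i=5: L=echo R=echo -> agree -> echo
Index 0 -> bravo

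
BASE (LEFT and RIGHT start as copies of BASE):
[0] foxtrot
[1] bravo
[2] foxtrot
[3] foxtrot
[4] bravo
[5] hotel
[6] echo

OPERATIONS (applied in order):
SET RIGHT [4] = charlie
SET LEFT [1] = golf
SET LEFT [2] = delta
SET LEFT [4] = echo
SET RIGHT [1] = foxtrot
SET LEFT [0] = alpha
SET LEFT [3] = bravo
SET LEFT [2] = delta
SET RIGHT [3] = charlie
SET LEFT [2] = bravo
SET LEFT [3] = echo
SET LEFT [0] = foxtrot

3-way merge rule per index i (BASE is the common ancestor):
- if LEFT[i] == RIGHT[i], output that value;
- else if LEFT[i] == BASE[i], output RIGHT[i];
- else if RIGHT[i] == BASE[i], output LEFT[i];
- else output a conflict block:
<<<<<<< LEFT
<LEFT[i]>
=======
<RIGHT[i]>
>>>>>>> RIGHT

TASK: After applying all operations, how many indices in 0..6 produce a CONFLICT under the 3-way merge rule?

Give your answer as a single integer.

Final LEFT:  [foxtrot, golf, bravo, echo, echo, hotel, echo]
Final RIGHT: [foxtrot, foxtrot, foxtrot, charlie, charlie, hotel, echo]
i=0: L=foxtrot R=foxtrot -> agree -> foxtrot
i=1: BASE=bravo L=golf R=foxtrot all differ -> CONFLICT
i=2: L=bravo, R=foxtrot=BASE -> take LEFT -> bravo
i=3: BASE=foxtrot L=echo R=charlie all differ -> CONFLICT
i=4: BASE=bravo L=echo R=charlie all differ -> CONFLICT
i=5: L=hotel R=hotel -> agree -> hotel
i=6: L=echo R=echo -> agree -> echo
Conflict count: 3

Answer: 3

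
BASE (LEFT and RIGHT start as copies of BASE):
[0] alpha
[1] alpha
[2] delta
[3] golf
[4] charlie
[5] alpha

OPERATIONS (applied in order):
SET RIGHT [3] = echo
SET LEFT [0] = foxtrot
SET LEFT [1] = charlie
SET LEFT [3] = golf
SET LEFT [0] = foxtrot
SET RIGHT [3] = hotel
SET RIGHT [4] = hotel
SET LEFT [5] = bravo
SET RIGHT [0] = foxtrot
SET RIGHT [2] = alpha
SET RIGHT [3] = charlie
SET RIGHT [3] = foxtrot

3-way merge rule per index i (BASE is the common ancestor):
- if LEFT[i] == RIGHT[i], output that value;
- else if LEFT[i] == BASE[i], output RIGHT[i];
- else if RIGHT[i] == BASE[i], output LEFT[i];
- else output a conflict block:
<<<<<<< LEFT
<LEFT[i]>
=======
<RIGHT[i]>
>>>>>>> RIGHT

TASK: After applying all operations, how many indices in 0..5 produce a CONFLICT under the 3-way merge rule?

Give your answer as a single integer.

Final LEFT:  [foxtrot, charlie, delta, golf, charlie, bravo]
Final RIGHT: [foxtrot, alpha, alpha, foxtrot, hotel, alpha]
i=0: L=foxtrot R=foxtrot -> agree -> foxtrot
i=1: L=charlie, R=alpha=BASE -> take LEFT -> charlie
i=2: L=delta=BASE, R=alpha -> take RIGHT -> alpha
i=3: L=golf=BASE, R=foxtrot -> take RIGHT -> foxtrot
i=4: L=charlie=BASE, R=hotel -> take RIGHT -> hotel
i=5: L=bravo, R=alpha=BASE -> take LEFT -> bravo
Conflict count: 0

Answer: 0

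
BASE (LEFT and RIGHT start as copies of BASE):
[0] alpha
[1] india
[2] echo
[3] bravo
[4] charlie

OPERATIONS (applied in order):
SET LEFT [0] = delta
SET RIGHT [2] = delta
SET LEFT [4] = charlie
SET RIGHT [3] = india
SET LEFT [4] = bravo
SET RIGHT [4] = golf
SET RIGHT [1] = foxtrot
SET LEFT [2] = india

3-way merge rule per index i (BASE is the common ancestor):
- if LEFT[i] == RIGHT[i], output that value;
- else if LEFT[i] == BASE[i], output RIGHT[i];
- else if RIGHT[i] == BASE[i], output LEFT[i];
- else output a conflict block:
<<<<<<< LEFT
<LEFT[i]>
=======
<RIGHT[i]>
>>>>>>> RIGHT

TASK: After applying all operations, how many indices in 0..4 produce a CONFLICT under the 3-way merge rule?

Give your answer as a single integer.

Answer: 2

Derivation:
Final LEFT:  [delta, india, india, bravo, bravo]
Final RIGHT: [alpha, foxtrot, delta, india, golf]
i=0: L=delta, R=alpha=BASE -> take LEFT -> delta
i=1: L=india=BASE, R=foxtrot -> take RIGHT -> foxtrot
i=2: BASE=echo L=india R=delta all differ -> CONFLICT
i=3: L=bravo=BASE, R=india -> take RIGHT -> india
i=4: BASE=charlie L=bravo R=golf all differ -> CONFLICT
Conflict count: 2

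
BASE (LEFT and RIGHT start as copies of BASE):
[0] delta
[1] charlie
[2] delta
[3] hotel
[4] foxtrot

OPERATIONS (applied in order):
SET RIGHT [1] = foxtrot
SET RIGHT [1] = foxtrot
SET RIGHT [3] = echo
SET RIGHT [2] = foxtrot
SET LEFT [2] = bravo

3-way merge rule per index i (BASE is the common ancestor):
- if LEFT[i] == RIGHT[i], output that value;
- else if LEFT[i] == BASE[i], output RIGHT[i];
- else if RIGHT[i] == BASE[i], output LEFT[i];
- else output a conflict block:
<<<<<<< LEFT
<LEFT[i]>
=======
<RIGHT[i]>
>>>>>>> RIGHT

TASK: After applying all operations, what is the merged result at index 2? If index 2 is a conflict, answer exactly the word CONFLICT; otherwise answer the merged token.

Final LEFT:  [delta, charlie, bravo, hotel, foxtrot]
Final RIGHT: [delta, foxtrot, foxtrot, echo, foxtrot]
i=0: L=delta R=delta -> agree -> delta
i=1: L=charlie=BASE, R=foxtrot -> take RIGHT -> foxtrot
i=2: BASE=delta L=bravo R=foxtrot all differ -> CONFLICT
i=3: L=hotel=BASE, R=echo -> take RIGHT -> echo
i=4: L=foxtrot R=foxtrot -> agree -> foxtrot
Index 2 -> CONFLICT

Answer: CONFLICT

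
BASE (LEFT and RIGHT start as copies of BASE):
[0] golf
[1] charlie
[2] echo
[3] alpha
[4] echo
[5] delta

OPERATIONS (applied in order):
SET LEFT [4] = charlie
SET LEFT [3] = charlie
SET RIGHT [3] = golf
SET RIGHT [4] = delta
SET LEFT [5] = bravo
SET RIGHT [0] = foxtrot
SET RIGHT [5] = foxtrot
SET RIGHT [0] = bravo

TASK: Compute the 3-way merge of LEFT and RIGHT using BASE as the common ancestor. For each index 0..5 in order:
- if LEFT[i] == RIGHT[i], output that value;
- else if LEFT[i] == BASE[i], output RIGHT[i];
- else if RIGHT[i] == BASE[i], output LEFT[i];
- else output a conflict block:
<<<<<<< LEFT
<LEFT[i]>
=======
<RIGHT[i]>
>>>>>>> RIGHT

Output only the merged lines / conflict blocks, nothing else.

Answer: bravo
charlie
echo
<<<<<<< LEFT
charlie
=======
golf
>>>>>>> RIGHT
<<<<<<< LEFT
charlie
=======
delta
>>>>>>> RIGHT
<<<<<<< LEFT
bravo
=======
foxtrot
>>>>>>> RIGHT

Derivation:
Final LEFT:  [golf, charlie, echo, charlie, charlie, bravo]
Final RIGHT: [bravo, charlie, echo, golf, delta, foxtrot]
i=0: L=golf=BASE, R=bravo -> take RIGHT -> bravo
i=1: L=charlie R=charlie -> agree -> charlie
i=2: L=echo R=echo -> agree -> echo
i=3: BASE=alpha L=charlie R=golf all differ -> CONFLICT
i=4: BASE=echo L=charlie R=delta all differ -> CONFLICT
i=5: BASE=delta L=bravo R=foxtrot all differ -> CONFLICT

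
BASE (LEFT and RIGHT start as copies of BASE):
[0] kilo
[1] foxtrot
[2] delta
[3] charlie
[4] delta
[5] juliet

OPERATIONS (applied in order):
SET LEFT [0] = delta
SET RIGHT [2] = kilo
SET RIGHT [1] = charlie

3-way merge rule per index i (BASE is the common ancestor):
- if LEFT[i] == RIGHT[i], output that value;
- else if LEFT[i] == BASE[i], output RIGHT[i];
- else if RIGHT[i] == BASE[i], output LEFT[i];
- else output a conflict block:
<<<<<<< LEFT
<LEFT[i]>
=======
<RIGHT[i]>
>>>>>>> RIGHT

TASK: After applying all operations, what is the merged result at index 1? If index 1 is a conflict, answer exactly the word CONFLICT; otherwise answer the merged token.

Final LEFT:  [delta, foxtrot, delta, charlie, delta, juliet]
Final RIGHT: [kilo, charlie, kilo, charlie, delta, juliet]
i=0: L=delta, R=kilo=BASE -> take LEFT -> delta
i=1: L=foxtrot=BASE, R=charlie -> take RIGHT -> charlie
i=2: L=delta=BASE, R=kilo -> take RIGHT -> kilo
i=3: L=charlie R=charlie -> agree -> charlie
i=4: L=delta R=delta -> agree -> delta
i=5: L=juliet R=juliet -> agree -> juliet
Index 1 -> charlie

Answer: charlie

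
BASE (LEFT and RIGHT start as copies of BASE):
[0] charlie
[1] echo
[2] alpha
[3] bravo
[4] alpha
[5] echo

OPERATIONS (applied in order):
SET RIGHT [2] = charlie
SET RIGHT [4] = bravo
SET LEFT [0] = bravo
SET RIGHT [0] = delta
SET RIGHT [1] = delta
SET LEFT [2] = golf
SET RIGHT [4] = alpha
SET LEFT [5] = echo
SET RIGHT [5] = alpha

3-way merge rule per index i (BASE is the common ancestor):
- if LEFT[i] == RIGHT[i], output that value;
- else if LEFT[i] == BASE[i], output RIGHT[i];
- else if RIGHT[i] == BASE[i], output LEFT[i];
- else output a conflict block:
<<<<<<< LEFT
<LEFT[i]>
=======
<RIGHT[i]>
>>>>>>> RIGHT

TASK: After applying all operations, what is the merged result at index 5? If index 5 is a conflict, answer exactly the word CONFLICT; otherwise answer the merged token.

Answer: alpha

Derivation:
Final LEFT:  [bravo, echo, golf, bravo, alpha, echo]
Final RIGHT: [delta, delta, charlie, bravo, alpha, alpha]
i=0: BASE=charlie L=bravo R=delta all differ -> CONFLICT
i=1: L=echo=BASE, R=delta -> take RIGHT -> delta
i=2: BASE=alpha L=golf R=charlie all differ -> CONFLICT
i=3: L=bravo R=bravo -> agree -> bravo
i=4: L=alpha R=alpha -> agree -> alpha
i=5: L=echo=BASE, R=alpha -> take RIGHT -> alpha
Index 5 -> alpha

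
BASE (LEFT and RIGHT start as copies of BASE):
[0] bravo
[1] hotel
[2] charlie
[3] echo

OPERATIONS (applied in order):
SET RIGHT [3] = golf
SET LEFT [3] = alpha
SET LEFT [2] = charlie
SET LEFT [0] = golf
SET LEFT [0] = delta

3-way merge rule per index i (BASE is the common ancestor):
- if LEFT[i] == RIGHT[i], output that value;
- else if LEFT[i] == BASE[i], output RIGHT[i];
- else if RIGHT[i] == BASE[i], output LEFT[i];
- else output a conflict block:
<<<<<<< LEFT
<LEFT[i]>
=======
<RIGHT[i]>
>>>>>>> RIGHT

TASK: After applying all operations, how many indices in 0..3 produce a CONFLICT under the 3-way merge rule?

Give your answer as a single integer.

Final LEFT:  [delta, hotel, charlie, alpha]
Final RIGHT: [bravo, hotel, charlie, golf]
i=0: L=delta, R=bravo=BASE -> take LEFT -> delta
i=1: L=hotel R=hotel -> agree -> hotel
i=2: L=charlie R=charlie -> agree -> charlie
i=3: BASE=echo L=alpha R=golf all differ -> CONFLICT
Conflict count: 1

Answer: 1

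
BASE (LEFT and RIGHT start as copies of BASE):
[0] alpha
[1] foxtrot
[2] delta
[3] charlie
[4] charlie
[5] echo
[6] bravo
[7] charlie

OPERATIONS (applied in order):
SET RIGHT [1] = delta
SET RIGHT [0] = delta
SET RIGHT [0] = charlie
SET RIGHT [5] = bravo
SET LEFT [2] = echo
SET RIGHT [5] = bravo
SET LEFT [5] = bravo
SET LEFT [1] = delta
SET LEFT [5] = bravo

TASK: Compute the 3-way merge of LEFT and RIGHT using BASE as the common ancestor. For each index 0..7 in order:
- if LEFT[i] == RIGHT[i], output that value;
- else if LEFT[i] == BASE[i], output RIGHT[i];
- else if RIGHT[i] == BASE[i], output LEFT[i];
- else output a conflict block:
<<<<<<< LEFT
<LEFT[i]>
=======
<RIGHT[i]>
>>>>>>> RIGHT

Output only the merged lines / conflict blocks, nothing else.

Answer: charlie
delta
echo
charlie
charlie
bravo
bravo
charlie

Derivation:
Final LEFT:  [alpha, delta, echo, charlie, charlie, bravo, bravo, charlie]
Final RIGHT: [charlie, delta, delta, charlie, charlie, bravo, bravo, charlie]
i=0: L=alpha=BASE, R=charlie -> take RIGHT -> charlie
i=1: L=delta R=delta -> agree -> delta
i=2: L=echo, R=delta=BASE -> take LEFT -> echo
i=3: L=charlie R=charlie -> agree -> charlie
i=4: L=charlie R=charlie -> agree -> charlie
i=5: L=bravo R=bravo -> agree -> bravo
i=6: L=bravo R=bravo -> agree -> bravo
i=7: L=charlie R=charlie -> agree -> charlie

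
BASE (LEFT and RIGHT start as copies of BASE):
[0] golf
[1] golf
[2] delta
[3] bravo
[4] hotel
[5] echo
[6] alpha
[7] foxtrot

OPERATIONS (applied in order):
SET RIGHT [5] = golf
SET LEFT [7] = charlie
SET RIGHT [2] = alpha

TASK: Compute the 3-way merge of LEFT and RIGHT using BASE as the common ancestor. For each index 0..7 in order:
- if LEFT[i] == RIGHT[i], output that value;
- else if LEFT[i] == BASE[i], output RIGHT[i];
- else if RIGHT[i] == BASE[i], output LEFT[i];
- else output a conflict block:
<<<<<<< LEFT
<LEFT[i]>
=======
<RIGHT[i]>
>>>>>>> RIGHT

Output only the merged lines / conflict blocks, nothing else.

Answer: golf
golf
alpha
bravo
hotel
golf
alpha
charlie

Derivation:
Final LEFT:  [golf, golf, delta, bravo, hotel, echo, alpha, charlie]
Final RIGHT: [golf, golf, alpha, bravo, hotel, golf, alpha, foxtrot]
i=0: L=golf R=golf -> agree -> golf
i=1: L=golf R=golf -> agree -> golf
i=2: L=delta=BASE, R=alpha -> take RIGHT -> alpha
i=3: L=bravo R=bravo -> agree -> bravo
i=4: L=hotel R=hotel -> agree -> hotel
i=5: L=echo=BASE, R=golf -> take RIGHT -> golf
i=6: L=alpha R=alpha -> agree -> alpha
i=7: L=charlie, R=foxtrot=BASE -> take LEFT -> charlie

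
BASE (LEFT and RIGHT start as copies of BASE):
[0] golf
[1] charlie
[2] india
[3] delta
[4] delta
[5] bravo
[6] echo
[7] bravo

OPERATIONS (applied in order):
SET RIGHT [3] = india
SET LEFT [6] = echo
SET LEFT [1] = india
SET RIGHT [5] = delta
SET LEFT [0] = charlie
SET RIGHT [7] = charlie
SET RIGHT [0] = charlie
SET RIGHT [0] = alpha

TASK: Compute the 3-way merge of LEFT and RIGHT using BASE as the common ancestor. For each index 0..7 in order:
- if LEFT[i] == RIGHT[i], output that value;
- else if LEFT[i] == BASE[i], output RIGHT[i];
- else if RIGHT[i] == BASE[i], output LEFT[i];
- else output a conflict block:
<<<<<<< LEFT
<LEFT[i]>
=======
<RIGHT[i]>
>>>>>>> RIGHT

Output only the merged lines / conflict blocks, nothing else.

Answer: <<<<<<< LEFT
charlie
=======
alpha
>>>>>>> RIGHT
india
india
india
delta
delta
echo
charlie

Derivation:
Final LEFT:  [charlie, india, india, delta, delta, bravo, echo, bravo]
Final RIGHT: [alpha, charlie, india, india, delta, delta, echo, charlie]
i=0: BASE=golf L=charlie R=alpha all differ -> CONFLICT
i=1: L=india, R=charlie=BASE -> take LEFT -> india
i=2: L=india R=india -> agree -> india
i=3: L=delta=BASE, R=india -> take RIGHT -> india
i=4: L=delta R=delta -> agree -> delta
i=5: L=bravo=BASE, R=delta -> take RIGHT -> delta
i=6: L=echo R=echo -> agree -> echo
i=7: L=bravo=BASE, R=charlie -> take RIGHT -> charlie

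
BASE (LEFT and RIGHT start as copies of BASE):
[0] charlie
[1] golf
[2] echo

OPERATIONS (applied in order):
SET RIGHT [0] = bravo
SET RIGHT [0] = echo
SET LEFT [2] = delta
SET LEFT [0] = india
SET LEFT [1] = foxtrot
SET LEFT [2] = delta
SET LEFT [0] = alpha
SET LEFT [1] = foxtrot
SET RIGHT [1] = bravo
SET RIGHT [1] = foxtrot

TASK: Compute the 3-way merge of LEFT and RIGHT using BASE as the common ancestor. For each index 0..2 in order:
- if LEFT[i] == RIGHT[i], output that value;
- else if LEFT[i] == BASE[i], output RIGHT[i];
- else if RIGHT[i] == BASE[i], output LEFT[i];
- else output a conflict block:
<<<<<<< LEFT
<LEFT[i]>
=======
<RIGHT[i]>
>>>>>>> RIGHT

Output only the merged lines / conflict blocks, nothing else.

Answer: <<<<<<< LEFT
alpha
=======
echo
>>>>>>> RIGHT
foxtrot
delta

Derivation:
Final LEFT:  [alpha, foxtrot, delta]
Final RIGHT: [echo, foxtrot, echo]
i=0: BASE=charlie L=alpha R=echo all differ -> CONFLICT
i=1: L=foxtrot R=foxtrot -> agree -> foxtrot
i=2: L=delta, R=echo=BASE -> take LEFT -> delta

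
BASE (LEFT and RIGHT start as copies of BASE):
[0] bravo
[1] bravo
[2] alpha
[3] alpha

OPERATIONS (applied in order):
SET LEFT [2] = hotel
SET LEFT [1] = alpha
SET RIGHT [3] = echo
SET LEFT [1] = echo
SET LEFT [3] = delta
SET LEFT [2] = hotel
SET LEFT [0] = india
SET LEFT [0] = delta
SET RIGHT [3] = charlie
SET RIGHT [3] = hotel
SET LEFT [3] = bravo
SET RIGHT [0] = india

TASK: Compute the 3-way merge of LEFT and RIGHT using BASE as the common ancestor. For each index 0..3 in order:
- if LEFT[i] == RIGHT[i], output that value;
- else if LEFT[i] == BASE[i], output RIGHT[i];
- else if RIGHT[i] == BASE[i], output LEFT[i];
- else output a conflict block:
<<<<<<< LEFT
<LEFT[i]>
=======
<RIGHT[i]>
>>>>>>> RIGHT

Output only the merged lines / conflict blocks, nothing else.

Answer: <<<<<<< LEFT
delta
=======
india
>>>>>>> RIGHT
echo
hotel
<<<<<<< LEFT
bravo
=======
hotel
>>>>>>> RIGHT

Derivation:
Final LEFT:  [delta, echo, hotel, bravo]
Final RIGHT: [india, bravo, alpha, hotel]
i=0: BASE=bravo L=delta R=india all differ -> CONFLICT
i=1: L=echo, R=bravo=BASE -> take LEFT -> echo
i=2: L=hotel, R=alpha=BASE -> take LEFT -> hotel
i=3: BASE=alpha L=bravo R=hotel all differ -> CONFLICT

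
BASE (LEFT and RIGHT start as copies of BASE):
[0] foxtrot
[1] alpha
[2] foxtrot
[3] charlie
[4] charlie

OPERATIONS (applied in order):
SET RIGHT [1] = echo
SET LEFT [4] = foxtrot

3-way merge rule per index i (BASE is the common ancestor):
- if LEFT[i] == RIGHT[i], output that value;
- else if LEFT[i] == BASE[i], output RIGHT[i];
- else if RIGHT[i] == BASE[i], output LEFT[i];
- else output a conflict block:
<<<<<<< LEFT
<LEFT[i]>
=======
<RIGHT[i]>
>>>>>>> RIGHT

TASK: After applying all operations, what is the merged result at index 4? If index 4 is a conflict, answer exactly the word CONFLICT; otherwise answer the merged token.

Answer: foxtrot

Derivation:
Final LEFT:  [foxtrot, alpha, foxtrot, charlie, foxtrot]
Final RIGHT: [foxtrot, echo, foxtrot, charlie, charlie]
i=0: L=foxtrot R=foxtrot -> agree -> foxtrot
i=1: L=alpha=BASE, R=echo -> take RIGHT -> echo
i=2: L=foxtrot R=foxtrot -> agree -> foxtrot
i=3: L=charlie R=charlie -> agree -> charlie
i=4: L=foxtrot, R=charlie=BASE -> take LEFT -> foxtrot
Index 4 -> foxtrot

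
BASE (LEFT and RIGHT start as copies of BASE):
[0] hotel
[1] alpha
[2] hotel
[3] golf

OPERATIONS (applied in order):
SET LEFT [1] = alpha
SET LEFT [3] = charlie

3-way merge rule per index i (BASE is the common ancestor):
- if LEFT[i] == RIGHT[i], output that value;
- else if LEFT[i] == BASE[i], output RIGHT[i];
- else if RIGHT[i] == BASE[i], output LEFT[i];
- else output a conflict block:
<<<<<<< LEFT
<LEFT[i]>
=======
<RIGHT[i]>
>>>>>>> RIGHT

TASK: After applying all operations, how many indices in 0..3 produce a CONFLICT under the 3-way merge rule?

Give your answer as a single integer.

Answer: 0

Derivation:
Final LEFT:  [hotel, alpha, hotel, charlie]
Final RIGHT: [hotel, alpha, hotel, golf]
i=0: L=hotel R=hotel -> agree -> hotel
i=1: L=alpha R=alpha -> agree -> alpha
i=2: L=hotel R=hotel -> agree -> hotel
i=3: L=charlie, R=golf=BASE -> take LEFT -> charlie
Conflict count: 0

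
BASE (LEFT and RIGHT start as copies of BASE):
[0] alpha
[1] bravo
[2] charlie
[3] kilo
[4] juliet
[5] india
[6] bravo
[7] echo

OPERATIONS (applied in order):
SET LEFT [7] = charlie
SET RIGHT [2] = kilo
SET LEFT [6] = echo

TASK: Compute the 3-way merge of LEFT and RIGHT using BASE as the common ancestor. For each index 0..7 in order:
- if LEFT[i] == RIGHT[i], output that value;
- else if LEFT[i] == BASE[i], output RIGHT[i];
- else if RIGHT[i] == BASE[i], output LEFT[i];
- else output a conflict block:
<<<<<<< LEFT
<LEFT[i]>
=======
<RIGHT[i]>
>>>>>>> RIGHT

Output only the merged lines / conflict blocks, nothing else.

Final LEFT:  [alpha, bravo, charlie, kilo, juliet, india, echo, charlie]
Final RIGHT: [alpha, bravo, kilo, kilo, juliet, india, bravo, echo]
i=0: L=alpha R=alpha -> agree -> alpha
i=1: L=bravo R=bravo -> agree -> bravo
i=2: L=charlie=BASE, R=kilo -> take RIGHT -> kilo
i=3: L=kilo R=kilo -> agree -> kilo
i=4: L=juliet R=juliet -> agree -> juliet
i=5: L=india R=india -> agree -> india
i=6: L=echo, R=bravo=BASE -> take LEFT -> echo
i=7: L=charlie, R=echo=BASE -> take LEFT -> charlie

Answer: alpha
bravo
kilo
kilo
juliet
india
echo
charlie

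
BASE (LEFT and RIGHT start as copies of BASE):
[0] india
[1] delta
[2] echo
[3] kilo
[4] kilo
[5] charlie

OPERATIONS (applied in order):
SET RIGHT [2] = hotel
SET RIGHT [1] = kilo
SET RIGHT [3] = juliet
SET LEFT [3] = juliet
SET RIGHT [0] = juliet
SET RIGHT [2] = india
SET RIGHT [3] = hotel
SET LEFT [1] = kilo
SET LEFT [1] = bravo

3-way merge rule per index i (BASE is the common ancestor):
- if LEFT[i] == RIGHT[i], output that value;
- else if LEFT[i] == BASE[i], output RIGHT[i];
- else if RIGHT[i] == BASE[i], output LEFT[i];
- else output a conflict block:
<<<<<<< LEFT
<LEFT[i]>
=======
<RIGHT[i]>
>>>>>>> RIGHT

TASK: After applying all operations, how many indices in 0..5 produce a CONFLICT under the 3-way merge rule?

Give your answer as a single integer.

Answer: 2

Derivation:
Final LEFT:  [india, bravo, echo, juliet, kilo, charlie]
Final RIGHT: [juliet, kilo, india, hotel, kilo, charlie]
i=0: L=india=BASE, R=juliet -> take RIGHT -> juliet
i=1: BASE=delta L=bravo R=kilo all differ -> CONFLICT
i=2: L=echo=BASE, R=india -> take RIGHT -> india
i=3: BASE=kilo L=juliet R=hotel all differ -> CONFLICT
i=4: L=kilo R=kilo -> agree -> kilo
i=5: L=charlie R=charlie -> agree -> charlie
Conflict count: 2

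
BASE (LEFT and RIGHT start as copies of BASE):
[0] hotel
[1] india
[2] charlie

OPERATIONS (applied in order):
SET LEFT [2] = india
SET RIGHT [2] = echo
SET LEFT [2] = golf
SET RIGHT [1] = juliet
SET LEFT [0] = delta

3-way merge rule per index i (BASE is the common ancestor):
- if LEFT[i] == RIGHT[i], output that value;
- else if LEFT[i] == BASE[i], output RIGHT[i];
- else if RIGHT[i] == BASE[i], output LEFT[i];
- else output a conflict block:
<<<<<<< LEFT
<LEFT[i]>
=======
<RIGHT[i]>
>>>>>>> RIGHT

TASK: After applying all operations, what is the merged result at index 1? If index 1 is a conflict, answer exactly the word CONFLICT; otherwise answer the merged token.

Final LEFT:  [delta, india, golf]
Final RIGHT: [hotel, juliet, echo]
i=0: L=delta, R=hotel=BASE -> take LEFT -> delta
i=1: L=india=BASE, R=juliet -> take RIGHT -> juliet
i=2: BASE=charlie L=golf R=echo all differ -> CONFLICT
Index 1 -> juliet

Answer: juliet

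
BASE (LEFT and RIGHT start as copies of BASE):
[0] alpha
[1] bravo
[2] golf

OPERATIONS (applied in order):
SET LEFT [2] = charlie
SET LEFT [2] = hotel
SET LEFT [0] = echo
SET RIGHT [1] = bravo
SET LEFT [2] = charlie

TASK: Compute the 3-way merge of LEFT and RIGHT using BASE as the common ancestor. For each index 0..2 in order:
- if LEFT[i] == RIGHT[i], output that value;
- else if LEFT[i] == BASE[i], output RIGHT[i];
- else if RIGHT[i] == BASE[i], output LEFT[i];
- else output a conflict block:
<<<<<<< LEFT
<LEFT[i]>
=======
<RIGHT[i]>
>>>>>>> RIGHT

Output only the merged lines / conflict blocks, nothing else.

Answer: echo
bravo
charlie

Derivation:
Final LEFT:  [echo, bravo, charlie]
Final RIGHT: [alpha, bravo, golf]
i=0: L=echo, R=alpha=BASE -> take LEFT -> echo
i=1: L=bravo R=bravo -> agree -> bravo
i=2: L=charlie, R=golf=BASE -> take LEFT -> charlie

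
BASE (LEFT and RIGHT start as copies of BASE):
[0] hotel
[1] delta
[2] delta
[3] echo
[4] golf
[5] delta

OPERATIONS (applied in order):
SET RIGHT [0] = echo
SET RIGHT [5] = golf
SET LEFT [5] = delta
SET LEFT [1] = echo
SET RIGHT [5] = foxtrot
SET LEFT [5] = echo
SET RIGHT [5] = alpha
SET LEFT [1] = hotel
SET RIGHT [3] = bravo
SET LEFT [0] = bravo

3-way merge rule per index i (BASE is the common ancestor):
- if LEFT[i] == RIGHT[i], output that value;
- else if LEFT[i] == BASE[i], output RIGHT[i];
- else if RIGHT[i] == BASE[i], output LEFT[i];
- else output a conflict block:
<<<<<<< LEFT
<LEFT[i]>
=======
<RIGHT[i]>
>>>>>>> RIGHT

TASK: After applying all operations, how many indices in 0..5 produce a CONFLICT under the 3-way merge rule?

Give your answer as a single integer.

Answer: 2

Derivation:
Final LEFT:  [bravo, hotel, delta, echo, golf, echo]
Final RIGHT: [echo, delta, delta, bravo, golf, alpha]
i=0: BASE=hotel L=bravo R=echo all differ -> CONFLICT
i=1: L=hotel, R=delta=BASE -> take LEFT -> hotel
i=2: L=delta R=delta -> agree -> delta
i=3: L=echo=BASE, R=bravo -> take RIGHT -> bravo
i=4: L=golf R=golf -> agree -> golf
i=5: BASE=delta L=echo R=alpha all differ -> CONFLICT
Conflict count: 2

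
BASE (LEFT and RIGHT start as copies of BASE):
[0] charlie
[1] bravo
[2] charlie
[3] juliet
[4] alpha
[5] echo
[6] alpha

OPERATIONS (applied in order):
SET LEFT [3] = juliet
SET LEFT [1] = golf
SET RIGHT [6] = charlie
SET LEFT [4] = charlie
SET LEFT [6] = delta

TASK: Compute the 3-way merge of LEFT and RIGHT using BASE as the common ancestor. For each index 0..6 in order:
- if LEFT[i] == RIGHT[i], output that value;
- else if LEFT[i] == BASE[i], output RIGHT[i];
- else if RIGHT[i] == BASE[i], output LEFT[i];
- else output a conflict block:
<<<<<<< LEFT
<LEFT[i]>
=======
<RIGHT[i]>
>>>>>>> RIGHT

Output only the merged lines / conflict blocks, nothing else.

Answer: charlie
golf
charlie
juliet
charlie
echo
<<<<<<< LEFT
delta
=======
charlie
>>>>>>> RIGHT

Derivation:
Final LEFT:  [charlie, golf, charlie, juliet, charlie, echo, delta]
Final RIGHT: [charlie, bravo, charlie, juliet, alpha, echo, charlie]
i=0: L=charlie R=charlie -> agree -> charlie
i=1: L=golf, R=bravo=BASE -> take LEFT -> golf
i=2: L=charlie R=charlie -> agree -> charlie
i=3: L=juliet R=juliet -> agree -> juliet
i=4: L=charlie, R=alpha=BASE -> take LEFT -> charlie
i=5: L=echo R=echo -> agree -> echo
i=6: BASE=alpha L=delta R=charlie all differ -> CONFLICT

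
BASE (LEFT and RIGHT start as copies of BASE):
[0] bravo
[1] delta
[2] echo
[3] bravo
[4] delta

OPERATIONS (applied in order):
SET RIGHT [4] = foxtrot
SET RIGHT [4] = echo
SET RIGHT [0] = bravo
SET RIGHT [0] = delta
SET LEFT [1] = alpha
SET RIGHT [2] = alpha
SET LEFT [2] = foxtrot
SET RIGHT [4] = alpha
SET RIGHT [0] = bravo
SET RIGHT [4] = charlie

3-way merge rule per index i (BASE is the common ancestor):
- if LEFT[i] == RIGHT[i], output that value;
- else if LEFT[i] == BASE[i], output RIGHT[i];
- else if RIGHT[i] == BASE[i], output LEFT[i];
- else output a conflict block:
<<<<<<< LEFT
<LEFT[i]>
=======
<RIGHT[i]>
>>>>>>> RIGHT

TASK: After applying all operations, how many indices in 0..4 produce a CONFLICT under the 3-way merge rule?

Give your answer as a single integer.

Answer: 1

Derivation:
Final LEFT:  [bravo, alpha, foxtrot, bravo, delta]
Final RIGHT: [bravo, delta, alpha, bravo, charlie]
i=0: L=bravo R=bravo -> agree -> bravo
i=1: L=alpha, R=delta=BASE -> take LEFT -> alpha
i=2: BASE=echo L=foxtrot R=alpha all differ -> CONFLICT
i=3: L=bravo R=bravo -> agree -> bravo
i=4: L=delta=BASE, R=charlie -> take RIGHT -> charlie
Conflict count: 1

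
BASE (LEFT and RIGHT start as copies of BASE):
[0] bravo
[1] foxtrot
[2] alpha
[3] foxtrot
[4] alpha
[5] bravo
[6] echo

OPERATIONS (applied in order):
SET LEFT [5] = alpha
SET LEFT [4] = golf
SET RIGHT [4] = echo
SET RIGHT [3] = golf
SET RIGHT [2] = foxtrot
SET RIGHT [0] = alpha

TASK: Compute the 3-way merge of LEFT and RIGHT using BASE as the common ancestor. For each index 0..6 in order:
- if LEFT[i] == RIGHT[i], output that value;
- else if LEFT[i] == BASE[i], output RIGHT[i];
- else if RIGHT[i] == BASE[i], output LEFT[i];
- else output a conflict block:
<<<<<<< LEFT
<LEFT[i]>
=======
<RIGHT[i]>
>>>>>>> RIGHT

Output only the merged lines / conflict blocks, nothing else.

Final LEFT:  [bravo, foxtrot, alpha, foxtrot, golf, alpha, echo]
Final RIGHT: [alpha, foxtrot, foxtrot, golf, echo, bravo, echo]
i=0: L=bravo=BASE, R=alpha -> take RIGHT -> alpha
i=1: L=foxtrot R=foxtrot -> agree -> foxtrot
i=2: L=alpha=BASE, R=foxtrot -> take RIGHT -> foxtrot
i=3: L=foxtrot=BASE, R=golf -> take RIGHT -> golf
i=4: BASE=alpha L=golf R=echo all differ -> CONFLICT
i=5: L=alpha, R=bravo=BASE -> take LEFT -> alpha
i=6: L=echo R=echo -> agree -> echo

Answer: alpha
foxtrot
foxtrot
golf
<<<<<<< LEFT
golf
=======
echo
>>>>>>> RIGHT
alpha
echo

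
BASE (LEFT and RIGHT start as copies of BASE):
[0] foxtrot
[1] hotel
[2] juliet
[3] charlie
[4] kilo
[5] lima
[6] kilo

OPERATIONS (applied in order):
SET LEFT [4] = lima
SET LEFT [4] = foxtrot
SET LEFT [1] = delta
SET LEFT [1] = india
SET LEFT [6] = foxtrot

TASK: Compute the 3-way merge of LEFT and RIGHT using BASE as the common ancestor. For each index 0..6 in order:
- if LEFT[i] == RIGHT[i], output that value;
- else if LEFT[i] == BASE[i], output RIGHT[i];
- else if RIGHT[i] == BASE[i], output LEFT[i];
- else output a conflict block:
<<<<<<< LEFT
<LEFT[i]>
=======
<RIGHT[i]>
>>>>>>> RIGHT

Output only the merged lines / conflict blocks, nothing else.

Final LEFT:  [foxtrot, india, juliet, charlie, foxtrot, lima, foxtrot]
Final RIGHT: [foxtrot, hotel, juliet, charlie, kilo, lima, kilo]
i=0: L=foxtrot R=foxtrot -> agree -> foxtrot
i=1: L=india, R=hotel=BASE -> take LEFT -> india
i=2: L=juliet R=juliet -> agree -> juliet
i=3: L=charlie R=charlie -> agree -> charlie
i=4: L=foxtrot, R=kilo=BASE -> take LEFT -> foxtrot
i=5: L=lima R=lima -> agree -> lima
i=6: L=foxtrot, R=kilo=BASE -> take LEFT -> foxtrot

Answer: foxtrot
india
juliet
charlie
foxtrot
lima
foxtrot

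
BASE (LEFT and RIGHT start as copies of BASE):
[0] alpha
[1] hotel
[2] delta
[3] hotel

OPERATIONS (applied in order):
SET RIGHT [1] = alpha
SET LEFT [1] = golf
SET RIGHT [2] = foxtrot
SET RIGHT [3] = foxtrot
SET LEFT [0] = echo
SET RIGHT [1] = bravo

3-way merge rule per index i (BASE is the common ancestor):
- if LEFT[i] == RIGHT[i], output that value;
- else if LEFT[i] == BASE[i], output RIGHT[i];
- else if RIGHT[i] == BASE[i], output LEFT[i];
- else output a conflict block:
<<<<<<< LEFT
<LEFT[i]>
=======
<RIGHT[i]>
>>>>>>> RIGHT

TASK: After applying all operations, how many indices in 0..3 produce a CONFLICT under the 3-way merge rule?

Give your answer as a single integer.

Answer: 1

Derivation:
Final LEFT:  [echo, golf, delta, hotel]
Final RIGHT: [alpha, bravo, foxtrot, foxtrot]
i=0: L=echo, R=alpha=BASE -> take LEFT -> echo
i=1: BASE=hotel L=golf R=bravo all differ -> CONFLICT
i=2: L=delta=BASE, R=foxtrot -> take RIGHT -> foxtrot
i=3: L=hotel=BASE, R=foxtrot -> take RIGHT -> foxtrot
Conflict count: 1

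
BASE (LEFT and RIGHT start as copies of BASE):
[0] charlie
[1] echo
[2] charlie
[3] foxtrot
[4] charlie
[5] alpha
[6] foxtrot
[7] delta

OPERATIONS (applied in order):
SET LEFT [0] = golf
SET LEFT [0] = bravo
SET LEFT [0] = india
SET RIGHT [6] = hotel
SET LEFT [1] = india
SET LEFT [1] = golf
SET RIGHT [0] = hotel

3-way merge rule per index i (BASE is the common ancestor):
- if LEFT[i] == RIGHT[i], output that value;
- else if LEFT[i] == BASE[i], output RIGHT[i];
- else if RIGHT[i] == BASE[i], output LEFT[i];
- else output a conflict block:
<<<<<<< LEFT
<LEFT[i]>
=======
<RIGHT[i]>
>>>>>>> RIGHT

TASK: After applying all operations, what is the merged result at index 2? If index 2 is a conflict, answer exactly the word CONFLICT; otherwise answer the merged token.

Answer: charlie

Derivation:
Final LEFT:  [india, golf, charlie, foxtrot, charlie, alpha, foxtrot, delta]
Final RIGHT: [hotel, echo, charlie, foxtrot, charlie, alpha, hotel, delta]
i=0: BASE=charlie L=india R=hotel all differ -> CONFLICT
i=1: L=golf, R=echo=BASE -> take LEFT -> golf
i=2: L=charlie R=charlie -> agree -> charlie
i=3: L=foxtrot R=foxtrot -> agree -> foxtrot
i=4: L=charlie R=charlie -> agree -> charlie
i=5: L=alpha R=alpha -> agree -> alpha
i=6: L=foxtrot=BASE, R=hotel -> take RIGHT -> hotel
i=7: L=delta R=delta -> agree -> delta
Index 2 -> charlie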